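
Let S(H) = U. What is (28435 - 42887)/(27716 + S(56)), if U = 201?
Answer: -14452/27917 ≈ -0.51768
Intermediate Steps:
S(H) = 201
(28435 - 42887)/(27716 + S(56)) = (28435 - 42887)/(27716 + 201) = -14452/27917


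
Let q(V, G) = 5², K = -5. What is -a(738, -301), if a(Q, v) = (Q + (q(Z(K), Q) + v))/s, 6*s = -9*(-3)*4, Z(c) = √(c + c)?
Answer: -77/3 ≈ -25.667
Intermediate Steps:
Z(c) = √2*√c (Z(c) = √(2*c) = √2*√c)
q(V, G) = 25
s = 18 (s = (-9*(-3)*4)/6 = (27*4)/6 = (⅙)*108 = 18)
a(Q, v) = 25/18 + Q/18 + v/18 (a(Q, v) = (Q + (25 + v))/18 = (25 + Q + v)*(1/18) = 25/18 + Q/18 + v/18)
-a(738, -301) = -(25/18 + (1/18)*738 + (1/18)*(-301)) = -(25/18 + 41 - 301/18) = -1*77/3 = -77/3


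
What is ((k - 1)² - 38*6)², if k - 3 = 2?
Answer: 44944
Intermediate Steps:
k = 5 (k = 3 + 2 = 5)
((k - 1)² - 38*6)² = ((5 - 1)² - 38*6)² = (4² - 1*228)² = (16 - 228)² = (-212)² = 44944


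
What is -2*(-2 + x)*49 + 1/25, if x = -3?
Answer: 12251/25 ≈ 490.04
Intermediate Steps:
-2*(-2 + x)*49 + 1/25 = -2*(-2 - 3)*49 + 1/25 = -2*(-5)*49 + 1/25 = 10*49 + 1/25 = 490 + 1/25 = 12251/25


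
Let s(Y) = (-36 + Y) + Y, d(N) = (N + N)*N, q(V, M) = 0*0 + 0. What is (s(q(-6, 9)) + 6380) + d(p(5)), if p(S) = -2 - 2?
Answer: 6376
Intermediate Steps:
p(S) = -4
q(V, M) = 0 (q(V, M) = 0 + 0 = 0)
d(N) = 2*N**2 (d(N) = (2*N)*N = 2*N**2)
s(Y) = -36 + 2*Y
(s(q(-6, 9)) + 6380) + d(p(5)) = ((-36 + 2*0) + 6380) + 2*(-4)**2 = ((-36 + 0) + 6380) + 2*16 = (-36 + 6380) + 32 = 6344 + 32 = 6376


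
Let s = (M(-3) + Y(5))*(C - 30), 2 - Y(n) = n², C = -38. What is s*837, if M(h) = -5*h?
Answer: 455328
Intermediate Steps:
Y(n) = 2 - n²
s = 544 (s = (-5*(-3) + (2 - 1*5²))*(-38 - 30) = (15 + (2 - 1*25))*(-68) = (15 + (2 - 25))*(-68) = (15 - 23)*(-68) = -8*(-68) = 544)
s*837 = 544*837 = 455328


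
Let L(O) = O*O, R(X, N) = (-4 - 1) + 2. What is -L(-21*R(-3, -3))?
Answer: -3969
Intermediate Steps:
R(X, N) = -3 (R(X, N) = -5 + 2 = -3)
L(O) = O²
-L(-21*R(-3, -3)) = -(-21*(-3))² = -1*63² = -1*3969 = -3969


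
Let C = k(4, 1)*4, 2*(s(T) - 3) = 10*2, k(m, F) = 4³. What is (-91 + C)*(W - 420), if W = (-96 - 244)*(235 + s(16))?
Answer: -13982100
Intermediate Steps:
k(m, F) = 64
s(T) = 13 (s(T) = 3 + (10*2)/2 = 3 + (½)*20 = 3 + 10 = 13)
W = -84320 (W = (-96 - 244)*(235 + 13) = -340*248 = -84320)
C = 256 (C = 64*4 = 256)
(-91 + C)*(W - 420) = (-91 + 256)*(-84320 - 420) = 165*(-84740) = -13982100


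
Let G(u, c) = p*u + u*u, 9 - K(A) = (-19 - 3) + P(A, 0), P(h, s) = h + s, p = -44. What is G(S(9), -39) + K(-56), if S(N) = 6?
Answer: -141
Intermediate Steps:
K(A) = 31 - A (K(A) = 9 - ((-19 - 3) + (A + 0)) = 9 - (-22 + A) = 9 + (22 - A) = 31 - A)
G(u, c) = u**2 - 44*u (G(u, c) = -44*u + u*u = -44*u + u**2 = u**2 - 44*u)
G(S(9), -39) + K(-56) = 6*(-44 + 6) + (31 - 1*(-56)) = 6*(-38) + (31 + 56) = -228 + 87 = -141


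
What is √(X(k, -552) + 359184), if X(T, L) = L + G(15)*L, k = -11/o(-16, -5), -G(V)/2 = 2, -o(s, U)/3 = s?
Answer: 2*√90210 ≈ 600.70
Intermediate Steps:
o(s, U) = -3*s
G(V) = -4 (G(V) = -2*2 = -4)
k = -11/48 (k = -11/((-3*(-16))) = -11/48 ≈ -0.22917)
X(T, L) = -3*L (X(T, L) = L - 4*L = -3*L)
√(X(k, -552) + 359184) = √(-3*(-552) + 359184) = √(1656 + 359184) = √360840 = 2*√90210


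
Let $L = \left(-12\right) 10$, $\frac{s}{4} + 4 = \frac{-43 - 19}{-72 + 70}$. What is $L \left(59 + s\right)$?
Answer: $-20040$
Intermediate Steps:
$s = 108$ ($s = -16 + 4 \frac{-43 - 19}{-72 + 70} = -16 + 4 \left(- \frac{62}{-2}\right) = -16 + 4 \left(\left(-62\right) \left(- \frac{1}{2}\right)\right) = -16 + 4 \cdot 31 = -16 + 124 = 108$)
$L = -120$
$L \left(59 + s\right) = - 120 \left(59 + 108\right) = \left(-120\right) 167 = -20040$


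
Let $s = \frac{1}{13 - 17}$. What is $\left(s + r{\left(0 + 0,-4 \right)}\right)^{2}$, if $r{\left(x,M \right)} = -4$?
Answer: $\frac{289}{16} \approx 18.063$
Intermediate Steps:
$s = - \frac{1}{4}$ ($s = \frac{1}{-4} = - \frac{1}{4} \approx -0.25$)
$\left(s + r{\left(0 + 0,-4 \right)}\right)^{2} = \left(- \frac{1}{4} - 4\right)^{2} = \left(- \frac{17}{4}\right)^{2} = \frac{289}{16}$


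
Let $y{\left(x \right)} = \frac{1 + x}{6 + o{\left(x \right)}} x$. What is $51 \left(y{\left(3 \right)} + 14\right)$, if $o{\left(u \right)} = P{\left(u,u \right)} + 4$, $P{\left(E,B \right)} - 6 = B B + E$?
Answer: $\frac{5151}{7} \approx 735.86$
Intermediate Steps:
$P{\left(E,B \right)} = 6 + E + B^{2}$ ($P{\left(E,B \right)} = 6 + \left(B B + E\right) = 6 + \left(B^{2} + E\right) = 6 + \left(E + B^{2}\right) = 6 + E + B^{2}$)
$o{\left(u \right)} = 10 + u + u^{2}$ ($o{\left(u \right)} = \left(6 + u + u^{2}\right) + 4 = 10 + u + u^{2}$)
$y{\left(x \right)} = \frac{x \left(1 + x\right)}{16 + x + x^{2}}$ ($y{\left(x \right)} = \frac{1 + x}{6 + \left(10 + x + x^{2}\right)} x = \frac{1 + x}{16 + x + x^{2}} x = \frac{x \left(1 + x\right)}{16 + x + x^{2}}$)
$51 \left(y{\left(3 \right)} + 14\right) = 51 \left(\frac{3 \left(1 + 3\right)}{16 + 3 + 3^{2}} + 14\right) = 51 \left(3 \frac{1}{16 + 3 + 9} \cdot 4 + 14\right) = 51 \left(3 \cdot \frac{1}{28} \cdot 4 + 14\right) = 51 \left(\frac{3}{7} + 14\right) = 51 \cdot \frac{101}{7} = \frac{5151}{7}$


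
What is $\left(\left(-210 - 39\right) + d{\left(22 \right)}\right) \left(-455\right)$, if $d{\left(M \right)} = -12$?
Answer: $118755$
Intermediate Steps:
$\left(\left(-210 - 39\right) + d{\left(22 \right)}\right) \left(-455\right) = \left(\left(-210 - 39\right) - 12\right) \left(-455\right) = \left(-249 - 12\right) \left(-455\right) = \left(-261\right) \left(-455\right) = 118755$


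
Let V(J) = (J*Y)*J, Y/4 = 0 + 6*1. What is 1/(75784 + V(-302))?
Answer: 1/2264680 ≈ 4.4156e-7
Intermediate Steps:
Y = 24 (Y = 4*(0 + 6*1) = 4*(0 + 6) = 4*6 = 24)
V(J) = 24*J² (V(J) = (J*24)*J = (24*J)*J = 24*J²)
1/(75784 + V(-302)) = 1/(75784 + 24*(-302)²) = 1/(75784 + 24*91204) = 1/(75784 + 2188896) = 1/2264680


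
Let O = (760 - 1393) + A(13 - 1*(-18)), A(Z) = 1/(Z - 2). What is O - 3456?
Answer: -118580/29 ≈ -4089.0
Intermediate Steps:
A(Z) = 1/(-2 + Z)
O = -18356/29 (O = (760 - 1393) + 1/(-2 + (13 - 1*(-18))) = -633 + 1/(-2 + (13 + 18)) = -633 + 1/(-2 + 31) = -633 + 1/29 = -18356/29 ≈ -632.97)
O - 3456 = -18356/29 - 3456 = -118580/29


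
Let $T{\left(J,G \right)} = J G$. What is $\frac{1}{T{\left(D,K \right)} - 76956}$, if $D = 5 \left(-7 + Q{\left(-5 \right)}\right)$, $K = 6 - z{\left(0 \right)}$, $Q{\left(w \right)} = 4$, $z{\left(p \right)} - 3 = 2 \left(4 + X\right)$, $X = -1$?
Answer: $- \frac{1}{76911} \approx -1.3002 \cdot 10^{-5}$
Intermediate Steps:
$z{\left(p \right)} = 9$ ($z{\left(p \right)} = 3 + 2 \left(4 - 1\right) = 3 + 2 \cdot 3 = 3 + 6 = 9$)
$K = -3$ ($K = 6 - 9 = -3$)
$D = -15$ ($D = 5 \left(-7 + 4\right) = 5 \left(-3\right) = -15$)
$T{\left(J,G \right)} = G J$
$\frac{1}{T{\left(D,K \right)} - 76956} = \frac{1}{\left(-3\right) \left(-15\right) - 76956} = \frac{1}{45 - 76956} = \frac{1}{-76911} = - \frac{1}{76911}$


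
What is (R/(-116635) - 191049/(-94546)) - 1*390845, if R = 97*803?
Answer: -4309978568122321/11027372710 ≈ -3.9084e+5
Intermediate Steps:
R = 77891
(R/(-116635) - 191049/(-94546)) - 1*390845 = (77891/(-116635) - 191049/(-94546)) - 1*390845 = (77891*(-1/116635) - 191049*(-1/94546)) - 390845 = (-77891/116635 + 191049/94546) - 390845 = 14918717629/11027372710 - 390845 = -4309978568122321/11027372710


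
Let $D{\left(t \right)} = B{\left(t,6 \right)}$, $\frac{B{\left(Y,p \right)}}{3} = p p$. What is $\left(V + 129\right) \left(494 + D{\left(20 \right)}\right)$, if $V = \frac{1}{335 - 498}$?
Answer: $\frac{12657652}{163} \approx 77654.0$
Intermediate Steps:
$B{\left(Y,p \right)} = 3 p^{2}$ ($B{\left(Y,p \right)} = 3 p p = 3 p^{2}$)
$D{\left(t \right)} = 108$ ($D{\left(t \right)} = 3 \cdot 6^{2} = 3 \cdot 36 = 108$)
$V = - \frac{1}{163}$ ($V = \frac{1}{-163} = - \frac{1}{163} \approx -0.006135$)
$\left(V + 129\right) \left(494 + D{\left(20 \right)}\right) = \left(- \frac{1}{163} + 129\right) \left(494 + 108\right) = \frac{21026}{163} \cdot 602 = \frac{12657652}{163}$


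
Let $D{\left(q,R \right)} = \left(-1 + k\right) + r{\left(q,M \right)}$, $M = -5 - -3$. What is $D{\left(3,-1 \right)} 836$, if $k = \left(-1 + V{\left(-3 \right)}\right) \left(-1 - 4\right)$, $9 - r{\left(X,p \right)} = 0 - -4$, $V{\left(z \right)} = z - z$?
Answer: $7524$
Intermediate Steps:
$M = -2$ ($M = -5 + 3 = -2$)
$V{\left(z \right)} = 0$
$r{\left(X,p \right)} = 5$ ($r{\left(X,p \right)} = 9 - \left(0 - -4\right) = 9 - \left(0 + 4\right) = 9 - 4 = 5$)
$k = 5$ ($k = \left(-1 + 0\right) \left(-1 - 4\right) = \left(-1\right) \left(-5\right) = 5$)
$D{\left(q,R \right)} = 9$ ($D{\left(q,R \right)} = \left(-1 + 5\right) + 5 = 4 + 5 = 9$)
$D{\left(3,-1 \right)} 836 = 9 \cdot 836 = 7524$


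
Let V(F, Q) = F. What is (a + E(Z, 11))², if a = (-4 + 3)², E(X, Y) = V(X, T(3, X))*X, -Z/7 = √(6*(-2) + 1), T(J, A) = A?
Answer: 289444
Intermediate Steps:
Z = -7*I*√11 (Z = -7*√(6*(-2) + 1) = -7*√(-12 + 1) = -7*I*√11 ≈ -23.216*I)
E(X, Y) = X² (E(X, Y) = X*X = X²)
a = 1 (a = (-1)² = 1)
(a + E(Z, 11))² = (1 + (-7*I*√11)²)² = (1 - 539)² = (-538)² = 289444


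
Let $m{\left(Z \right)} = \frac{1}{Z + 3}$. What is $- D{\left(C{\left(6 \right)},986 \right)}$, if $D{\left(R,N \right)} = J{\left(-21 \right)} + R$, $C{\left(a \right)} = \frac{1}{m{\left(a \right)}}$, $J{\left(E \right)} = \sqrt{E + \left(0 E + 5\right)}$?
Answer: $-9 - 4 i \approx -9.0 - 4.0 i$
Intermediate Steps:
$m{\left(Z \right)} = \frac{1}{3 + Z}$
$J{\left(E \right)} = \sqrt{5 + E}$ ($J{\left(E \right)} = \sqrt{E + \left(0 + 5\right)} = \sqrt{E + 5} = \sqrt{5 + E}$)
$C{\left(a \right)} = 3 + a$ ($C{\left(a \right)} = \frac{1}{\frac{1}{3 + a}} = 3 + a$)
$D{\left(R,N \right)} = R + 4 i$ ($D{\left(R,N \right)} = \sqrt{5 - 21} + R = \sqrt{-16} + R = 4 i + R = R + 4 i$)
$- D{\left(C{\left(6 \right)},986 \right)} = - (\left(3 + 6\right) + 4 i) = - (9 + 4 i) = -9 - 4 i$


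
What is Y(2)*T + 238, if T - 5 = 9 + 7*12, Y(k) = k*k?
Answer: 630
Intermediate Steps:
Y(k) = k**2
T = 98 (T = 5 + (9 + 7*12) = 5 + (9 + 84) = 5 + 93 = 98)
Y(2)*T + 238 = 2**2*98 + 238 = 4*98 + 238 = 392 + 238 = 630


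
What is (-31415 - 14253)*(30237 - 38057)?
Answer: 357123760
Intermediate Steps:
(-31415 - 14253)*(30237 - 38057) = -45668*(-7820) = 357123760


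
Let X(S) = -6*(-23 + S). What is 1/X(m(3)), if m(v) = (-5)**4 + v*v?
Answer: -1/3666 ≈ -0.00027278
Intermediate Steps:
m(v) = 625 + v**2
X(S) = 138 - 6*S
1/X(m(3)) = 1/(138 - 6*(625 + 3**2)) = 1/(138 - 6*(625 + 9)) = 1/(138 - 6*634) = 1/(138 - 3804) = 1/(-3666) = -1/3666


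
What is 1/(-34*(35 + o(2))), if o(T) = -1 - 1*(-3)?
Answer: -1/1258 ≈ -0.00079491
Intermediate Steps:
o(T) = 2 (o(T) = -1 + 3 = 2)
1/(-34*(35 + o(2))) = 1/(-34*(35 + 2)) = 1/(-34*37) = 1/(-1258) = -1/1258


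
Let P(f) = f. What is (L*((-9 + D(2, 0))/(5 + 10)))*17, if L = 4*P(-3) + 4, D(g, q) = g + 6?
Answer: 136/15 ≈ 9.0667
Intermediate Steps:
D(g, q) = 6 + g
L = -8 (L = 4*(-3) + 4 = -12 + 4 = -8)
(L*((-9 + D(2, 0))/(5 + 10)))*17 = -8*(-9 + (6 + 2))/(5 + 10)*17 = -8*(-9 + 8)/15*17 = -(-8)/15*17 = -8*(-1/15)*17 = (8/15)*17 = 136/15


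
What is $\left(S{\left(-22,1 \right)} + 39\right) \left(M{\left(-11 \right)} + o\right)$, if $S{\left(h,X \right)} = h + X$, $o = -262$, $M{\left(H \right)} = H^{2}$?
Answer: $-2538$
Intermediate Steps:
$S{\left(h,X \right)} = X + h$
$\left(S{\left(-22,1 \right)} + 39\right) \left(M{\left(-11 \right)} + o\right) = \left(\left(1 - 22\right) + 39\right) \left(\left(-11\right)^{2} - 262\right) = \left(-21 + 39\right) \left(121 - 262\right) = 18 \left(-141\right) = -2538$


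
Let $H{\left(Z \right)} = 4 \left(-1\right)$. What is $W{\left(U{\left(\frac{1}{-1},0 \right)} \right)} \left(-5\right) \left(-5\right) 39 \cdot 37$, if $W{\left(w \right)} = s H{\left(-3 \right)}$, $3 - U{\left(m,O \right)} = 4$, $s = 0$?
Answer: $0$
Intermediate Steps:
$H{\left(Z \right)} = -4$
$U{\left(m,O \right)} = -1$ ($U{\left(m,O \right)} = 3 - 4 = -1$)
$W{\left(w \right)} = 0$ ($W{\left(w \right)} = 0 \left(-4\right) = 0$)
$W{\left(U{\left(\frac{1}{-1},0 \right)} \right)} \left(-5\right) \left(-5\right) 39 \cdot 37 = 0 \left(-5\right) \left(-5\right) 39 \cdot 37 = 0 \left(-5\right) 39 \cdot 37 = 0 \cdot 39 \cdot 37 = 0 \cdot 37 = 0$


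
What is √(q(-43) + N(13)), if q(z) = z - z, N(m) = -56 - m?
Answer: I*√69 ≈ 8.3066*I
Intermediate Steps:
q(z) = 0
√(q(-43) + N(13)) = √(0 + (-56 - 1*13)) = √(0 + (-56 - 13)) = √(0 - 69) = √(-69) = I*√69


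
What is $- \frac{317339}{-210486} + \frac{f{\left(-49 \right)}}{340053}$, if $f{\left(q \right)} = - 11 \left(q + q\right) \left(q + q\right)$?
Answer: $\frac{4079785523}{3408399798} \approx 1.197$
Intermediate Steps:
$f{\left(q \right)} = - 44 q^{2}$ ($f{\left(q \right)} = - 11 \cdot 2 q 2 q = - 22 q 2 q = - 44 q^{2}$)
$- \frac{317339}{-210486} + \frac{f{\left(-49 \right)}}{340053} = - \frac{317339}{-210486} + \frac{\left(-44\right) \left(-49\right)^{2}}{340053} = \left(-317339\right) \left(- \frac{1}{210486}\right) + \left(-44\right) 2401 \cdot \frac{1}{340053} = \frac{317339}{210486} - \frac{15092}{48579} = \frac{4079785523}{3408399798}$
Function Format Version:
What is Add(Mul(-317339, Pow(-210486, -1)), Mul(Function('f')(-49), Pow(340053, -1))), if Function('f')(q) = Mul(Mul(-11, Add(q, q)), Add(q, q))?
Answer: Rational(4079785523, 3408399798) ≈ 1.1970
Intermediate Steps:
Function('f')(q) = Mul(-44, Pow(q, 2)) (Function('f')(q) = Mul(Mul(-11, Mul(2, q)), Mul(2, q)) = Mul(Mul(-22, q), Mul(2, q)) = Mul(-44, Pow(q, 2)))
Add(Mul(-317339, Pow(-210486, -1)), Mul(Function('f')(-49), Pow(340053, -1))) = Add(Mul(-317339, Pow(-210486, -1)), Mul(Mul(-44, Pow(-49, 2)), Pow(340053, -1))) = Add(Mul(-317339, Rational(-1, 210486)), Mul(Mul(-44, 2401), Rational(1, 340053))) = Add(Rational(317339, 210486), Mul(-105644, Rational(1, 340053))) = Add(Rational(317339, 210486), Rational(-15092, 48579)) = Rational(4079785523, 3408399798)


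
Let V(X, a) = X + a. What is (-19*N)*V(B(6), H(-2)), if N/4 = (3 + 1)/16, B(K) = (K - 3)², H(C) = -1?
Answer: -152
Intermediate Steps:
B(K) = (-3 + K)²
N = 1 (N = 4*((3 + 1)/16) = 4*(4*(1/16)) = 4*(¼) = 1)
(-19*N)*V(B(6), H(-2)) = (-19*1)*((-3 + 6)² - 1) = -19*(3² - 1) = -19*(9 - 1) = -19*8 = -152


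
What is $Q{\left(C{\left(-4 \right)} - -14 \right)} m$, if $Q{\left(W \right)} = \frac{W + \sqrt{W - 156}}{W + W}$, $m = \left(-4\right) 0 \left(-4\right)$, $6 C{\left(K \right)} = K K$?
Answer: $0$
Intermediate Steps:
$C{\left(K \right)} = \frac{K^{2}}{6}$ ($C{\left(K \right)} = \frac{K K}{6} = \frac{K^{2}}{6}$)
$m = 0$ ($m = 0 \left(-4\right) = 0$)
$Q{\left(W \right)} = \frac{W + \sqrt{-156 + W}}{2 W}$
$Q{\left(C{\left(-4 \right)} - -14 \right)} m = \frac{\left(\frac{\left(-4\right)^{2}}{6} - -14\right) + \sqrt{-156 + \left(\frac{\left(-4\right)^{2}}{6} - -14\right)}}{2 \left(\frac{\left(-4\right)^{2}}{6} - -14\right)} 0 = \frac{\left(\frac{1}{6} \cdot 16 + 14\right) + \sqrt{-156 + \left(\frac{1}{6} \cdot 16 + 14\right)}}{2 \left(\frac{1}{6} \cdot 16 + 14\right)} 0 = \frac{\left(\frac{8}{3} + 14\right) + \sqrt{-156 + \left(\frac{8}{3} + 14\right)}}{2 \left(\frac{8}{3} + 14\right)} 0 = \frac{\frac{50}{3} + \sqrt{-156 + \frac{50}{3}}}{2 \cdot \frac{50}{3}} \cdot 0 = \frac{1}{2} \cdot \frac{3}{50} \left(\frac{50}{3} + \sqrt{- \frac{418}{3}}\right) 0 = \frac{1}{2} \cdot \frac{3}{50} \left(\frac{50}{3} + \frac{i \sqrt{1254}}{3}\right) 0 = \left(\frac{1}{2} + \frac{i \sqrt{1254}}{100}\right) 0 = 0$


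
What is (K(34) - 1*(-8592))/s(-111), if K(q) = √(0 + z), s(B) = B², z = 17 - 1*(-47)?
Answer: 8600/12321 ≈ 0.69800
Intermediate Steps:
z = 64 (z = 17 + 47 = 64)
K(q) = 8 (K(q) = √(0 + 64) = √64 = 8)
(K(34) - 1*(-8592))/s(-111) = (8 - 1*(-8592))/((-111)²) = (8 + 8592)/12321 = 8600*(1/12321) = 8600/12321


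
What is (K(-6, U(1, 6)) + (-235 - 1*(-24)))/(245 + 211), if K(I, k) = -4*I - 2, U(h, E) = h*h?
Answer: -63/152 ≈ -0.41447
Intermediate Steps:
U(h, E) = h**2
K(I, k) = -2 - 4*I
(K(-6, U(1, 6)) + (-235 - 1*(-24)))/(245 + 211) = ((-2 - 4*(-6)) + (-235 - 1*(-24)))/(245 + 211) = ((-2 + 24) + (-235 + 24))/456 = (22 - 211)*(1/456) = -189*1/456 = -63/152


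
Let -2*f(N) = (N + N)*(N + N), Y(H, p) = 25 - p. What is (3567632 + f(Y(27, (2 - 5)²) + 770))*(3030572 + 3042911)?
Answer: 14163605295320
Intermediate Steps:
f(N) = -2*N² (f(N) = -(N + N)*(N + N)/2 = -2*N*2*N/2 = -2*N²)
(3567632 + f(Y(27, (2 - 5)²) + 770))*(3030572 + 3042911) = (3567632 - 2*((25 - (2 - 5)²) + 770)²)*(3030572 + 3042911) = (3567632 - 2*((25 - 1*(-3)²) + 770)²)*6073483 = (3567632 - 2*((25 - 1*9) + 770)²)*6073483 = (3567632 - 2*((25 - 9) + 770)²)*6073483 = (3567632 - 2*(16 + 770)²)*6073483 = (3567632 - 2*786²)*6073483 = (3567632 - 2*617796)*6073483 = (3567632 - 1235592)*6073483 = 2332040*6073483 = 14163605295320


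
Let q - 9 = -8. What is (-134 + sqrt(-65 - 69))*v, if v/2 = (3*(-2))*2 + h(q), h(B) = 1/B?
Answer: 2948 - 22*I*sqrt(134) ≈ 2948.0 - 254.67*I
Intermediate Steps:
q = 1 (q = 9 - 8 = 1)
v = -22 (v = 2*((3*(-2))*2 + 1/1) = 2*(-6*2 + 1) = 2*(-12 + 1) = 2*(-11) = -22)
(-134 + sqrt(-65 - 69))*v = (-134 + sqrt(-65 - 69))*(-22) = (-134 + sqrt(-134))*(-22) = (-134 + I*sqrt(134))*(-22) = 2948 - 22*I*sqrt(134)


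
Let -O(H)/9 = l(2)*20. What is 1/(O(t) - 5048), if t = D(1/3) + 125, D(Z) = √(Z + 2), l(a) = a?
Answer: -1/5408 ≈ -0.00018491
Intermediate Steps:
D(Z) = √(2 + Z)
t = 125 + √21/3 (t = √(2 + 1/3) + 125 = √(2 + 1*(⅓)) + 125 = √(2 + ⅓) + 125 = √(7/3) + 125 = √21/3 + 125 = 125 + √21/3 ≈ 126.53)
O(H) = -360 (O(H) = -18*20 = -9*40 = -360)
1/(O(t) - 5048) = 1/(-360 - 5048) = 1/(-5408) = -1/5408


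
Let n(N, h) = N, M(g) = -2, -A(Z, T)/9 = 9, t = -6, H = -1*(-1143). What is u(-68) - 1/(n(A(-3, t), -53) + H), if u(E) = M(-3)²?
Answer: 4247/1062 ≈ 3.9991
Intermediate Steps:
H = 1143
A(Z, T) = -81 (A(Z, T) = -9*9 = -81)
u(E) = 4 (u(E) = (-2)² = 4)
u(-68) - 1/(n(A(-3, t), -53) + H) = 4 - 1/(-81 + 1143) = 4 - 1/1062 = 4247/1062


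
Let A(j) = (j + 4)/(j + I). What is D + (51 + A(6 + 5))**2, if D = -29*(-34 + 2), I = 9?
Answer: 57697/16 ≈ 3606.1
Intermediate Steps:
D = 928 (D = -29*(-32) = 928)
A(j) = (4 + j)/(9 + j) (A(j) = (j + 4)/(j + 9) = (4 + j)/(9 + j))
D + (51 + A(6 + 5))**2 = 928 + (51 + (4 + (6 + 5))/(9 + (6 + 5)))**2 = 928 + (51 + (4 + 11)/(9 + 11))**2 = 928 + (51 + 15/20)**2 = 928 + (51 + (1/20)*15)**2 = 928 + (51 + 3/4)**2 = 928 + (207/4)**2 = 928 + 42849/16 = 57697/16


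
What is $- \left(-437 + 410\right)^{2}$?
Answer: $-729$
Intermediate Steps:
$- \left(-437 + 410\right)^{2} = - \left(-27\right)^{2} = \left(-1\right) 729 = -729$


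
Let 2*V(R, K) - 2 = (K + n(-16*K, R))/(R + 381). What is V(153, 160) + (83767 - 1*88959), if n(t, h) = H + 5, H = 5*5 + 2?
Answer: -461983/89 ≈ -5190.8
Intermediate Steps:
H = 27 (H = 25 + 2 = 27)
n(t, h) = 32 (n(t, h) = 27 + 5 = 32)
V(R, K) = 1 + (32 + K)/(2*(381 + R)) (V(R, K) = 1 + ((K + 32)/(R + 381))/2 = 1 + ((32 + K)/(381 + R))/2 = 1 + (32 + K)/(2*(381 + R)))
V(153, 160) + (83767 - 1*88959) = (397 + 153 + (½)*160)/(381 + 153) + (83767 - 1*88959) = (397 + 153 + 80)/534 + (83767 - 88959) = (1/534)*630 - 5192 = 105/89 - 5192 = -461983/89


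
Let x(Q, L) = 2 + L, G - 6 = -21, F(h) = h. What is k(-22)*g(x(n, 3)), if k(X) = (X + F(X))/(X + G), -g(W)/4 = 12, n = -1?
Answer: -2112/37 ≈ -57.081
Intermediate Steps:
G = -15 (G = 6 - 21 = -15)
g(W) = -48 (g(W) = -4*12 = -48)
k(X) = 2*X/(-15 + X) (k(X) = (X + X)/(X - 15) = (2*X)/(-15 + X) = 2*X/(-15 + X))
k(-22)*g(x(n, 3)) = (2*(-22)/(-15 - 22))*(-48) = (2*(-22)/(-37))*(-48) = (2*(-22)*(-1/37))*(-48) = (44/37)*(-48) = -2112/37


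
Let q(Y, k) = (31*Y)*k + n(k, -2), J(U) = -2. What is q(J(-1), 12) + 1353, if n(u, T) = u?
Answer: 621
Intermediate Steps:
q(Y, k) = k + 31*Y*k (q(Y, k) = (31*Y)*k + k = 31*Y*k + k = k + 31*Y*k)
q(J(-1), 12) + 1353 = 12*(1 + 31*(-2)) + 1353 = 12*(1 - 62) + 1353 = 12*(-61) + 1353 = -732 + 1353 = 621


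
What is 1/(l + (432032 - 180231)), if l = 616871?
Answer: 1/868672 ≈ 1.1512e-6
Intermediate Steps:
1/(l + (432032 - 180231)) = 1/(616871 + (432032 - 180231)) = 1/(616871 + 251801) = 1/868672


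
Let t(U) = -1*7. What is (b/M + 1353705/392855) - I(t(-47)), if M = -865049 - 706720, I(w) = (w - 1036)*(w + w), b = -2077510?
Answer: -1802691963220559/123495462099 ≈ -14597.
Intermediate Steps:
t(U) = -7
I(w) = 2*w*(-1036 + w) (I(w) = (-1036 + w)*(2*w) = 2*w*(-1036 + w))
M = -1571769
(b/M + 1353705/392855) - I(t(-47)) = (-2077510/(-1571769) + 1353705/392855) - 2*(-7)*(-1036 - 7) = (-2077510*(-1/1571769) + 1353705*(1/392855)) - 2*(-7)*(-1043) = (2077510/1571769 + 270741/78571) - 1*14602 = 588774349039/123495462099 - 14602 = -1802691963220559/123495462099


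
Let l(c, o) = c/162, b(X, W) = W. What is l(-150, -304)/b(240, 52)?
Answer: -25/1404 ≈ -0.017806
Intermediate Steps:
l(c, o) = c/162 (l(c, o) = c*(1/162) = c/162)
l(-150, -304)/b(240, 52) = ((1/162)*(-150))/52 = -25/27*1/52 = -25/1404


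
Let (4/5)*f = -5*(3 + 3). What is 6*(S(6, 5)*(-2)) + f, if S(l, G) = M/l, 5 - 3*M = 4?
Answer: -229/6 ≈ -38.167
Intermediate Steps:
M = ⅓ (M = 5/3 - ⅓*4 = 5/3 - 4/3 = ⅓ ≈ 0.33333)
S(l, G) = 1/(3*l)
f = -75/2 (f = 5*(-5*(3 + 3))/4 = 5*(-5*6)/4 = (5/4)*(-30) = -75/2 ≈ -37.500)
6*(S(6, 5)*(-2)) + f = 6*(((⅓)/6)*(-2)) - 75/2 = 6*(((⅓)*(⅙))*(-2)) - 75/2 = 6*((1/18)*(-2)) - 75/2 = 6*(-⅑) - 75/2 = -⅔ - 75/2 = -229/6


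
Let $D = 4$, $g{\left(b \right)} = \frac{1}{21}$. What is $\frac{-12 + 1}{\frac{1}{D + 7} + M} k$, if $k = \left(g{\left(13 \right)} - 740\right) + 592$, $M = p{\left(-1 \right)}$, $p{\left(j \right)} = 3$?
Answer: $\frac{375947}{714} \approx 526.54$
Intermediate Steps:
$g{\left(b \right)} = \frac{1}{21}$
$M = 3$
$k = - \frac{3107}{21}$ ($k = \left(\frac{1}{21} - 740\right) + 592 = - \frac{15539}{21} + 592 = - \frac{3107}{21} \approx -147.95$)
$\frac{-12 + 1}{\frac{1}{D + 7} + M} k = \frac{-12 + 1}{\frac{1}{4 + 7} + 3} \left(- \frac{3107}{21}\right) = - \frac{11}{\frac{1}{11} + 3} \left(- \frac{3107}{21}\right) = - \frac{11}{\frac{34}{11}} \left(- \frac{3107}{21}\right) = \left(-11\right) \frac{11}{34} \left(- \frac{3107}{21}\right) = \left(- \frac{121}{34}\right) \left(- \frac{3107}{21}\right) = \frac{375947}{714}$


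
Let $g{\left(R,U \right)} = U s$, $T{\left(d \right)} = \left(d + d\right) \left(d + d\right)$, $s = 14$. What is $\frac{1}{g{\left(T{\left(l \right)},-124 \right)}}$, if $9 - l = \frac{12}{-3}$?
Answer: $- \frac{1}{1736} \approx -0.00057604$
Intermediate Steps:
$l = 13$ ($l = 9 - \frac{12}{-3} = 9 - 12 \left(- \frac{1}{3}\right) = 9 - -4 = 9 + 4 = 13$)
$T{\left(d \right)} = 4 d^{2}$ ($T{\left(d \right)} = 2 d 2 d = 4 d^{2}$)
$g{\left(R,U \right)} = 14 U$ ($g{\left(R,U \right)} = U 14 = 14 U$)
$\frac{1}{g{\left(T{\left(l \right)},-124 \right)}} = \frac{1}{14 \left(-124\right)} = \frac{1}{-1736} = - \frac{1}{1736}$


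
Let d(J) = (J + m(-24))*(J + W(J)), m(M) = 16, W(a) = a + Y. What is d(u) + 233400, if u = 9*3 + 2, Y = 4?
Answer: 236190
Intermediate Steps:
W(a) = 4 + a (W(a) = a + 4 = 4 + a)
u = 29 (u = 27 + 2 = 29)
d(J) = (4 + 2*J)*(16 + J) (d(J) = (J + 16)*(J + (4 + J)) = (16 + J)*(4 + 2*J) = (4 + 2*J)*(16 + J))
d(u) + 233400 = (64 + 2*29² + 36*29) + 233400 = (64 + 2*841 + 1044) + 233400 = (64 + 1682 + 1044) + 233400 = 2790 + 233400 = 236190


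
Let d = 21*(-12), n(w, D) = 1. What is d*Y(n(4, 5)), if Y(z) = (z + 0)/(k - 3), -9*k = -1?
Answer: 1134/13 ≈ 87.231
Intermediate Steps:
k = ⅑ (k = -⅑*(-1) = ⅑ ≈ 0.11111)
Y(z) = -9*z/26 (Y(z) = (z + 0)/(⅑ - 3) = z/(-26/9) = z*(-9/26) = -9*z/26)
d = -252
d*Y(n(4, 5)) = -(-1134)/13 = -252*(-9/26) = 1134/13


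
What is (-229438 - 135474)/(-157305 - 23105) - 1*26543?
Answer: -2394128859/90205 ≈ -26541.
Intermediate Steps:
(-229438 - 135474)/(-157305 - 23105) - 1*26543 = -364912/(-180410) - 26543 = -364912*(-1/180410) - 26543 = 182456/90205 - 26543 = -2394128859/90205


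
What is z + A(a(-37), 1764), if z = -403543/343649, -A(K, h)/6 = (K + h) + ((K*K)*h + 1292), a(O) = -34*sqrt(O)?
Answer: 155563204864745/343649 + 204*I*sqrt(37) ≈ 4.5268e+8 + 1240.9*I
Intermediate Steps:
A(K, h) = -7752 - 6*K - 6*h - 6*h*K**2 (A(K, h) = -6*((K + h) + ((K*K)*h + 1292)) = -6*((K + h) + (K**2*h + 1292)) = -6*((K + h) + (h*K**2 + 1292)) = -6*((K + h) + (1292 + h*K**2)) = -6*(1292 + K + h + h*K**2) = -7752 - 6*K - 6*h - 6*h*K**2)
z = -403543/343649 (z = -403543*1/343649 = -403543/343649 ≈ -1.1743)
z + A(a(-37), 1764) = -403543/343649 + (-7752 - (-204)*sqrt(-37) - 6*1764 - 6*1764*(-34*I*sqrt(37))**2) = -403543/343649 + (-7752 - (-204)*I*sqrt(37) - 10584 - 6*1764*(-34*I*sqrt(37))**2) = -403543/343649 + (-7752 + 204*I*sqrt(37) - 10584 - 6*1764*(-42772)) = -403543/343649 + (-7752 + 204*I*sqrt(37) - 10584 + 452698848) = -403543/343649 + (452680512 + 204*I*sqrt(37)) = 155563204864745/343649 + 204*I*sqrt(37)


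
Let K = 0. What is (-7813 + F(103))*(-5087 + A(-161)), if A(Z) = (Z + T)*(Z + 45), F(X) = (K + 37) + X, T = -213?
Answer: -293852881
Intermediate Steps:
F(X) = 37 + X (F(X) = (0 + 37) + X = 37 + X)
A(Z) = (-213 + Z)*(45 + Z) (A(Z) = (Z - 213)*(Z + 45) = (-213 + Z)*(45 + Z))
(-7813 + F(103))*(-5087 + A(-161)) = (-7813 + (37 + 103))*(-5087 + (-9585 + (-161)² - 168*(-161))) = (-7813 + 140)*(-5087 + (-9585 + 25921 + 27048)) = -7673*(-5087 + 43384) = -7673*38297 = -293852881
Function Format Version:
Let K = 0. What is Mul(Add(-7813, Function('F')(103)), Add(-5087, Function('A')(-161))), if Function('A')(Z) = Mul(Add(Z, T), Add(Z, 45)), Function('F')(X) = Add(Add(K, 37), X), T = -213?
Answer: -293852881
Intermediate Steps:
Function('F')(X) = Add(37, X) (Function('F')(X) = Add(Add(0, 37), X) = Add(37, X))
Function('A')(Z) = Mul(Add(-213, Z), Add(45, Z)) (Function('A')(Z) = Mul(Add(Z, -213), Add(Z, 45)) = Mul(Add(-213, Z), Add(45, Z)))
Mul(Add(-7813, Function('F')(103)), Add(-5087, Function('A')(-161))) = Mul(Add(-7813, Add(37, 103)), Add(-5087, Add(-9585, Pow(-161, 2), Mul(-168, -161)))) = Mul(Add(-7813, 140), Add(-5087, Add(-9585, 25921, 27048))) = Mul(-7673, Add(-5087, 43384)) = Mul(-7673, 38297) = -293852881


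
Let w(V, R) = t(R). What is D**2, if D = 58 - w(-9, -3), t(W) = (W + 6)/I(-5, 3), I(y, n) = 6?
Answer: 13225/4 ≈ 3306.3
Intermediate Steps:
t(W) = 1 + W/6 (t(W) = (W + 6)/6 = (6 + W)*(1/6) = 1 + W/6)
w(V, R) = 1 + R/6
D = 115/2 (D = 58 - (1 + (1/6)*(-3)) = 58 - (1 - 1/2) = 58 - 1*1/2 = 58 - 1/2 = 115/2 ≈ 57.500)
D**2 = (115/2)**2 = 13225/4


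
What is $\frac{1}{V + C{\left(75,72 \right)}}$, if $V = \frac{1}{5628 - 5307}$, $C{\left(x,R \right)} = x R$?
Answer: $\frac{321}{1733401} \approx 0.00018519$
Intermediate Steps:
$C{\left(x,R \right)} = R x$
$V = \frac{1}{321} \approx 0.0031153$
$\frac{1}{V + C{\left(75,72 \right)}} = \frac{1}{\frac{1}{321} + 72 \cdot 75} = \frac{1}{\frac{1}{321} + 5400} = \frac{1}{\frac{1733401}{321}} = \frac{321}{1733401}$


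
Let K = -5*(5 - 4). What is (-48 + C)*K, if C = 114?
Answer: -330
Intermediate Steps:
K = -5 (K = -5*1 = -5)
(-48 + C)*K = (-48 + 114)*(-5) = 66*(-5) = -330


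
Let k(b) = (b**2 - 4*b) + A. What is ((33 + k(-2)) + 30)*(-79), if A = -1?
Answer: -5846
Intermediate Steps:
k(b) = -1 + b**2 - 4*b (k(b) = (b**2 - 4*b) - 1 = -1 + b**2 - 4*b)
((33 + k(-2)) + 30)*(-79) = ((33 + (-1 + (-2)**2 - 4*(-2))) + 30)*(-79) = ((33 + (-1 + 4 + 8)) + 30)*(-79) = ((33 + 11) + 30)*(-79) = (44 + 30)*(-79) = 74*(-79) = -5846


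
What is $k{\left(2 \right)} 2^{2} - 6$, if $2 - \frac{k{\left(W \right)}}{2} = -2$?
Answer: $26$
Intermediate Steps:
$k{\left(W \right)} = 8$ ($k{\left(W \right)} = 4 - -4 = 4 + 4 = 8$)
$k{\left(2 \right)} 2^{2} - 6 = 8 \cdot 2^{2} - 6 = 8 \cdot 4 - 6 = 32 - 6 = 26$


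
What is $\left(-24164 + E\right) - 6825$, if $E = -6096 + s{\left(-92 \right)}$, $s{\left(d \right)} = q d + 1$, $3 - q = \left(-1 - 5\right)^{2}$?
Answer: $-34048$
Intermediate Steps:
$q = -33$ ($q = 3 - \left(-1 - 5\right)^{2} = 3 - \left(-6\right)^{2} = 3 - 36 = -33$)
$s{\left(d \right)} = 1 - 33 d$ ($s{\left(d \right)} = - 33 d + 1 = 1 - 33 d$)
$E = -3059$ ($E = -6096 + \left(1 - -3036\right) = -6096 + \left(1 + 3036\right) = -6096 + 3037 = -3059$)
$\left(-24164 + E\right) - 6825 = \left(-24164 - 3059\right) - 6825 = -27223 - 6825 = -34048$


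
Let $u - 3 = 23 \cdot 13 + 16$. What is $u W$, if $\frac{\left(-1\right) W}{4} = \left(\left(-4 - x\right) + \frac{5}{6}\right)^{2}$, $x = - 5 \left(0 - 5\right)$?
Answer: $- \frac{3027466}{3} \approx -1.0092 \cdot 10^{6}$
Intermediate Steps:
$x = 25$ ($x = \left(-5\right) \left(-5\right) = 25$)
$W = - \frac{28561}{9}$ ($W = - 4 \left(\left(-4 - 25\right) + \frac{5}{6}\right)^{2} = - 4 \left(\left(-4 - 25\right) + 5 \cdot \frac{1}{6}\right)^{2} = - 4 \left(-29 + \frac{5}{6}\right)^{2} = - 4 \left(- \frac{169}{6}\right)^{2} = \left(-4\right) \frac{28561}{36} = - \frac{28561}{9} \approx -3173.4$)
$u = 318$ ($u = 3 + \left(23 \cdot 13 + 16\right) = 3 + \left(299 + 16\right) = 3 + 315 = 318$)
$u W = 318 \left(- \frac{28561}{9}\right) = - \frac{3027466}{3}$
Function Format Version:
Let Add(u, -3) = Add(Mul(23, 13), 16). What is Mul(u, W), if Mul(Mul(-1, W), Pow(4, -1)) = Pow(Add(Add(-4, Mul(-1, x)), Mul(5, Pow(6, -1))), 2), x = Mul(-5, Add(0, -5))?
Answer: Rational(-3027466, 3) ≈ -1.0092e+6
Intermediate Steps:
x = 25 (x = Mul(-5, -5) = 25)
W = Rational(-28561, 9) (W = Mul(-4, Pow(Add(Add(-4, Mul(-1, 25)), Mul(5, Pow(6, -1))), 2)) = Mul(-4, Pow(Add(Add(-4, -25), Mul(5, Rational(1, 6))), 2)) = Mul(-4, Pow(Add(-29, Rational(5, 6)), 2)) = Mul(-4, Pow(Rational(-169, 6), 2)) = Mul(-4, Rational(28561, 36)) = Rational(-28561, 9) ≈ -3173.4)
u = 318 (u = Add(3, Add(Mul(23, 13), 16)) = Add(3, Add(299, 16)) = Add(3, 315) = 318)
Mul(u, W) = Mul(318, Rational(-28561, 9)) = Rational(-3027466, 3)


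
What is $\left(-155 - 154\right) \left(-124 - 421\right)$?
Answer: $168405$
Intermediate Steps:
$\left(-155 - 154\right) \left(-124 - 421\right) = \left(-155 - 154\right) \left(-545\right) = \left(-309\right) \left(-545\right) = 168405$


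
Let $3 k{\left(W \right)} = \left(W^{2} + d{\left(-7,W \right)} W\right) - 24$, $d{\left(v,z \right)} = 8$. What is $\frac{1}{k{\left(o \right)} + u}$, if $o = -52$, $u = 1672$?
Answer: $\frac{3}{7280} \approx 0.00041209$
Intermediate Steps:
$k{\left(W \right)} = -8 + \frac{W^{2}}{3} + \frac{8 W}{3}$ ($k{\left(W \right)} = \frac{\left(W^{2} + 8 W\right) - 24}{3} = \frac{-24 + W^{2} + 8 W}{3} = -8 + \frac{W^{2}}{3} + \frac{8 W}{3}$)
$\frac{1}{k{\left(o \right)} + u} = \frac{1}{\left(-8 + \frac{\left(-52\right)^{2}}{3} + \frac{8}{3} \left(-52\right)\right) + 1672} = \frac{1}{\left(-8 + \frac{1}{3} \cdot 2704 - \frac{416}{3}\right) + 1672} = \frac{1}{\left(-8 + \frac{2704}{3} - \frac{416}{3}\right) + 1672} = \frac{1}{\frac{2264}{3} + 1672} = \frac{1}{\frac{7280}{3}} = \frac{3}{7280}$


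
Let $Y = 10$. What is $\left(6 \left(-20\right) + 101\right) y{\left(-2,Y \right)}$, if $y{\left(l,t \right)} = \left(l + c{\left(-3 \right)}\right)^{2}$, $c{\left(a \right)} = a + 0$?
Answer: $-475$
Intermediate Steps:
$c{\left(a \right)} = a$
$y{\left(l,t \right)} = \left(-3 + l\right)^{2}$ ($y{\left(l,t \right)} = \left(l - 3\right)^{2} = \left(-3 + l\right)^{2}$)
$\left(6 \left(-20\right) + 101\right) y{\left(-2,Y \right)} = \left(6 \left(-20\right) + 101\right) \left(-3 - 2\right)^{2} = \left(-120 + 101\right) \left(-5\right)^{2} = \left(-19\right) 25 = -475$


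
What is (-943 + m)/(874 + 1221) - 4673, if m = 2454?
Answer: -9788424/2095 ≈ -4672.3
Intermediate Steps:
(-943 + m)/(874 + 1221) - 4673 = (-943 + 2454)/(874 + 1221) - 4673 = 1511/2095 - 4673 = -9788424/2095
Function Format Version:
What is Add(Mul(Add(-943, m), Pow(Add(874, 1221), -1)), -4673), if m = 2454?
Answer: Rational(-9788424, 2095) ≈ -4672.3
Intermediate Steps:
Add(Mul(Add(-943, m), Pow(Add(874, 1221), -1)), -4673) = Add(Mul(Add(-943, 2454), Pow(Add(874, 1221), -1)), -4673) = Add(Mul(1511, Pow(2095, -1)), -4673) = Add(Mul(1511, Rational(1, 2095)), -4673) = Add(Rational(1511, 2095), -4673) = Rational(-9788424, 2095)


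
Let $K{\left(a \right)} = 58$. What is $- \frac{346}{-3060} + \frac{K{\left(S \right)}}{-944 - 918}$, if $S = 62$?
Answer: $\frac{116693}{1424430} \approx 0.081923$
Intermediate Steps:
$- \frac{346}{-3060} + \frac{K{\left(S \right)}}{-944 - 918} = - \frac{346}{-3060} + \frac{58}{-944 - 918} = \left(-346\right) \left(- \frac{1}{3060}\right) + \frac{58}{-944 - 918} = \frac{173}{1530} + \frac{58}{-1862} = \frac{173}{1530} + 58 \left(- \frac{1}{1862}\right) = \frac{173}{1530} - \frac{29}{931} = \frac{116693}{1424430}$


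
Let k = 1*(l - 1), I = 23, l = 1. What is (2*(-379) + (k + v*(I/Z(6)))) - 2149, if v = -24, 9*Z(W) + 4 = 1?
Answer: -1251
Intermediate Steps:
Z(W) = -⅓ (Z(W) = -4/9 + (⅑)*1 = -4/9 + ⅑ = -⅓)
k = 0 (k = 1*(1 - 1) = 1*0 = 0)
(2*(-379) + (k + v*(I/Z(6)))) - 2149 = (2*(-379) + (0 - 552/(-⅓))) - 2149 = (-758 + (0 - 552*(-3))) - 2149 = (-758 + (0 - 24*(-69))) - 2149 = (-758 + (0 + 1656)) - 2149 = (-758 + 1656) - 2149 = 898 - 2149 = -1251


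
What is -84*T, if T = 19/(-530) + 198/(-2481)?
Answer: 2129106/219155 ≈ 9.7151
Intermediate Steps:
T = -50693/438310 (T = 19*(-1/530) + 198*(-1/2481) = -19/530 - 66/827 = -50693/438310 ≈ -0.11566)
-84*T = -84*(-50693/438310) = 2129106/219155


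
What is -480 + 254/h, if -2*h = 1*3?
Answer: -1948/3 ≈ -649.33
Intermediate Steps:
h = -3/2 ≈ -1.5000
-480 + 254/h = -480 + 254/(-3/2) = -480 + 254*(-⅔) = -480 - 508/3 = -1948/3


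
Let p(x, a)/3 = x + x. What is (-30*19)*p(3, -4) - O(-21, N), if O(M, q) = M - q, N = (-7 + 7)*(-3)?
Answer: -10239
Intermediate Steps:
p(x, a) = 6*x (p(x, a) = 3*(x + x) = 3*(2*x) = 6*x)
N = 0 (N = 0*(-3) = 0)
(-30*19)*p(3, -4) - O(-21, N) = (-30*19)*(6*3) - (-21 - 1*0) = -570*18 - (-21 + 0) = -10260 - 1*(-21) = -10260 + 21 = -10239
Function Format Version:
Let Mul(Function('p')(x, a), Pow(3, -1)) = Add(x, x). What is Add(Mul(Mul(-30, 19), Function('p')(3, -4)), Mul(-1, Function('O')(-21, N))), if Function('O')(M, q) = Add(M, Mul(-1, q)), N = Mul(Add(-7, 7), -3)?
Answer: -10239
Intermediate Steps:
Function('p')(x, a) = Mul(6, x) (Function('p')(x, a) = Mul(3, Add(x, x)) = Mul(3, Mul(2, x)) = Mul(6, x))
N = 0 (N = Mul(0, -3) = 0)
Add(Mul(Mul(-30, 19), Function('p')(3, -4)), Mul(-1, Function('O')(-21, N))) = Add(Mul(Mul(-30, 19), Mul(6, 3)), Mul(-1, Add(-21, Mul(-1, 0)))) = Add(Mul(-570, 18), Mul(-1, Add(-21, 0))) = Add(-10260, Mul(-1, -21)) = Add(-10260, 21) = -10239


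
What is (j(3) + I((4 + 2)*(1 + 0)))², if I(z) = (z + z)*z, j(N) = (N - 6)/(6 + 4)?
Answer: 514089/100 ≈ 5140.9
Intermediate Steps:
j(N) = -⅗ + N/10 (j(N) = (-6 + N)/10 = (-6 + N)*(⅒) = -⅗ + N/10)
I(z) = 2*z² (I(z) = (2*z)*z = 2*z²)
(j(3) + I((4 + 2)*(1 + 0)))² = ((-⅗ + (⅒)*3) + 2*((4 + 2)*(1 + 0))²)² = ((-⅗ + 3/10) + 2*(6*1)²)² = (-3/10 + 2*6²)² = (-3/10 + 2*36)² = (-3/10 + 72)² = (717/10)² = 514089/100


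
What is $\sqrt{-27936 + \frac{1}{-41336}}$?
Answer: $\frac{i \sqrt{11933315643998}}{20668} \approx 167.14 i$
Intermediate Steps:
$\sqrt{-27936 + \frac{1}{-41336}} = \sqrt{-27936 - \frac{1}{41336}} = \sqrt{- \frac{1154762497}{41336}} = \frac{i \sqrt{11933315643998}}{20668}$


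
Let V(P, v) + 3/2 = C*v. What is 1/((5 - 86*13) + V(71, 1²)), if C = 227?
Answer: -2/1775 ≈ -0.0011268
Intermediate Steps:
V(P, v) = -3/2 + 227*v
1/((5 - 86*13) + V(71, 1²)) = 1/((5 - 86*13) + (-3/2 + 227*1²)) = 1/((5 - 1118) + (-3/2 + 227*1)) = 1/(-1113 + (-3/2 + 227)) = 1/(-1113 + 451/2) = 1/(-1775/2) = -2/1775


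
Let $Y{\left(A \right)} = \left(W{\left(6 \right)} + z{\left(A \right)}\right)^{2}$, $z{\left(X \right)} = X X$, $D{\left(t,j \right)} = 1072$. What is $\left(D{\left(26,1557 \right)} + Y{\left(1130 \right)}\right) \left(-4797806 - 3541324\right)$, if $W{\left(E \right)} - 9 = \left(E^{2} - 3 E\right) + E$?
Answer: $-13597434196896561930$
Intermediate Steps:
$z{\left(X \right)} = X^{2}$
$W{\left(E \right)} = 9 + E^{2} - 2 E$ ($W{\left(E \right)} = 9 + \left(\left(E^{2} - 3 E\right) + E\right) = 9 + \left(E^{2} - 2 E\right) = 9 + E^{2} - 2 E$)
$Y{\left(A \right)} = \left(33 + A^{2}\right)^{2}$ ($Y{\left(A \right)} = \left(\left(9 + 6^{2} - 12\right) + A^{2}\right)^{2} = \left(\left(9 + 36 - 12\right) + A^{2}\right)^{2} = \left(33 + A^{2}\right)^{2}$)
$\left(D{\left(26,1557 \right)} + Y{\left(1130 \right)}\right) \left(-4797806 - 3541324\right) = \left(1072 + \left(33 + 1130^{2}\right)^{2}\right) \left(-4797806 - 3541324\right) = \left(1072 + \left(33 + 1276900\right)^{2}\right) \left(-8339130\right) = \left(1072 + 1276933^{2}\right) \left(-8339130\right) = \left(1072 + 1630557886489\right) \left(-8339130\right) = 1630557887561 \left(-8339130\right) = -13597434196896561930$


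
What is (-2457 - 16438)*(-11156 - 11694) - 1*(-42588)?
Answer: 431793338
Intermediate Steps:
(-2457 - 16438)*(-11156 - 11694) - 1*(-42588) = -18895*(-22850) + 42588 = 431750750 + 42588 = 431793338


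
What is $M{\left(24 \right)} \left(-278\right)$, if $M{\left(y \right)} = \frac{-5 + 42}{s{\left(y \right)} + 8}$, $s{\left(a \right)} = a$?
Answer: $- \frac{5143}{16} \approx -321.44$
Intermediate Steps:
$M{\left(y \right)} = \frac{37}{8 + y}$ ($M{\left(y \right)} = \frac{-5 + 42}{y + 8} = \frac{37}{8 + y}$)
$M{\left(24 \right)} \left(-278\right) = \frac{37}{8 + 24} \left(-278\right) = \frac{37}{32} \left(-278\right) = - \frac{5143}{16}$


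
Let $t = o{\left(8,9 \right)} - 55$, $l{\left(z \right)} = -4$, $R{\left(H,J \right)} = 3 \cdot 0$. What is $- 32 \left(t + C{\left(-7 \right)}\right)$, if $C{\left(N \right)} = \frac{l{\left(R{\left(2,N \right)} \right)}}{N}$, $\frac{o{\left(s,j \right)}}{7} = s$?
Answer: $- \frac{352}{7} \approx -50.286$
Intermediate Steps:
$R{\left(H,J \right)} = 0$
$o{\left(s,j \right)} = 7 s$
$C{\left(N \right)} = - \frac{4}{N}$
$t = 1$ ($t = 7 \cdot 8 - 55 = 56 - 55 = 1$)
$- 32 \left(t + C{\left(-7 \right)}\right) = - 32 \left(1 - \frac{4}{-7}\right) = - 32 \left(1 - - \frac{4}{7}\right) = - 32 \left(1 + \frac{4}{7}\right) = \left(-32\right) \frac{11}{7} = - \frac{352}{7}$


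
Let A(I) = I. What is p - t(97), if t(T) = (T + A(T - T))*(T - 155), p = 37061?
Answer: 42687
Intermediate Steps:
t(T) = T*(-155 + T) (t(T) = (T + (T - T))*(T - 155) = (T + 0)*(-155 + T) = T*(-155 + T))
p - t(97) = 37061 - 97*(-155 + 97) = 37061 - 97*(-58) = 37061 - 1*(-5626) = 37061 + 5626 = 42687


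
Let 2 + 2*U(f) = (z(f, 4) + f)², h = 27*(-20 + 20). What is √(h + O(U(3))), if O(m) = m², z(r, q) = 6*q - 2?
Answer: 623/2 ≈ 311.50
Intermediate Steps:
z(r, q) = -2 + 6*q
h = 0 (h = 27*0 = 0)
U(f) = -1 + (22 + f)²/2 (U(f) = -1 + ((-2 + 6*4) + f)²/2 = -1 + ((-2 + 24) + f)²/2 = -1 + (22 + f)²/2)
√(h + O(U(3))) = √(0 + (-1 + (22 + 3)²/2)²) = √(0 + (-1 + (½)*25²)²) = √(0 + (-1 + (½)*625)²) = √(0 + (-1 + 625/2)²) = √(0 + (623/2)²) = √(0 + 388129/4) = √(388129/4) = 623/2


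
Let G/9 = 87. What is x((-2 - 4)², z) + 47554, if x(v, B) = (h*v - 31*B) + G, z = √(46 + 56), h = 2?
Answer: 48409 - 31*√102 ≈ 48096.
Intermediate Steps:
G = 783 (G = 9*87 = 783)
z = √102 ≈ 10.100
x(v, B) = 783 - 31*B + 2*v (x(v, B) = (2*v - 31*B) + 783 = (-31*B + 2*v) + 783 = 783 - 31*B + 2*v)
x((-2 - 4)², z) + 47554 = (783 - 31*√102 + 2*(-2 - 4)²) + 47554 = (783 - 31*√102 + 2*(-6)²) + 47554 = (783 - 31*√102 + 2*36) + 47554 = (783 - 31*√102 + 72) + 47554 = (855 - 31*√102) + 47554 = 48409 - 31*√102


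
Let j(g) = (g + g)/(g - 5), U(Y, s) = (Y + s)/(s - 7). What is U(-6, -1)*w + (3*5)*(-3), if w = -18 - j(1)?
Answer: -965/16 ≈ -60.313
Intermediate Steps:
U(Y, s) = (Y + s)/(-7 + s)
j(g) = 2*g/(-5 + g) (j(g) = (2*g)/(-5 + g) = 2*g/(-5 + g))
w = -35/2 (w = -18 - 2/(-5 + 1) = -18 - 2/(-4) = -18 - 2*(-1)/4 = -18 - 1*(-½) = -18 + ½ = -35/2 ≈ -17.500)
U(-6, -1)*w + (3*5)*(-3) = ((-6 - 1)/(-7 - 1))*(-35/2) + (3*5)*(-3) = (-7/(-8))*(-35/2) + 15*(-3) = -⅛*(-7)*(-35/2) - 45 = (7/8)*(-35/2) - 45 = -245/16 - 45 = -965/16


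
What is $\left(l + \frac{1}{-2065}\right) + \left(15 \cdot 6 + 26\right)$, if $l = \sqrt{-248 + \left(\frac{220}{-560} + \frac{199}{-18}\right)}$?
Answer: $\frac{239539}{2065} + \frac{i \sqrt{457667}}{42} \approx 116.0 + 16.107 i$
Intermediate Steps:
$l = \frac{i \sqrt{457667}}{42}$ ($l = \sqrt{-248 + \left(220 \left(- \frac{1}{560}\right) + 199 \left(- \frac{1}{18}\right)\right)} = \sqrt{-248 - \frac{2885}{252}} = \sqrt{- \frac{65381}{252}} = \frac{i \sqrt{457667}}{42} \approx 16.107 i$)
$\left(l + \frac{1}{-2065}\right) + \left(15 \cdot 6 + 26\right) = \left(\frac{i \sqrt{457667}}{42} + \frac{1}{-2065}\right) + \left(15 \cdot 6 + 26\right) = \left(\frac{i \sqrt{457667}}{42} - \frac{1}{2065}\right) + \left(90 + 26\right) = \left(- \frac{1}{2065} + \frac{i \sqrt{457667}}{42}\right) + 116 = \frac{239539}{2065} + \frac{i \sqrt{457667}}{42}$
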